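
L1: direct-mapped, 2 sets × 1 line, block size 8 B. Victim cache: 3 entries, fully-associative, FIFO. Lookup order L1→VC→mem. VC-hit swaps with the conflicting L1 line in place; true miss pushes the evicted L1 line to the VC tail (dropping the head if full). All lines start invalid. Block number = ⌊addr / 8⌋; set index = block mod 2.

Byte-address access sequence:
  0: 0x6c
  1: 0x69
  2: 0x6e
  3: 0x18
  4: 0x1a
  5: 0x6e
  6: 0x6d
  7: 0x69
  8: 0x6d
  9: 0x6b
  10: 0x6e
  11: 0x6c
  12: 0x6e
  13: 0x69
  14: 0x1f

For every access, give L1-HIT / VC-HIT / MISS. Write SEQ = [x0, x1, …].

SEQ = [MISS, L1-HIT, L1-HIT, MISS, L1-HIT, VC-HIT, L1-HIT, L1-HIT, L1-HIT, L1-HIT, L1-HIT, L1-HIT, L1-HIT, L1-HIT, VC-HIT]

#0 0x6c→b13/s1 MISS; vc=[]
#1 0x69→b13/s1 L1-HIT; vc=[]
#2 0x6e→b13/s1 L1-HIT; vc=[]
#3 0x18→b3/s1 MISS; vc=[13]
#4 0x1a→b3/s1 L1-HIT; vc=[13]
#5 0x6e→b13/s1 VC-HIT; vc=[3]
#6 0x6d→b13/s1 L1-HIT; vc=[3]
#7 0x69→b13/s1 L1-HIT; vc=[3]
#8 0x6d→b13/s1 L1-HIT; vc=[3]
#9 0x6b→b13/s1 L1-HIT; vc=[3]
#10 0x6e→b13/s1 L1-HIT; vc=[3]
#11 0x6c→b13/s1 L1-HIT; vc=[3]
#12 0x6e→b13/s1 L1-HIT; vc=[3]
#13 0x69→b13/s1 L1-HIT; vc=[3]
#14 0x1f→b3/s1 VC-HIT; vc=[13]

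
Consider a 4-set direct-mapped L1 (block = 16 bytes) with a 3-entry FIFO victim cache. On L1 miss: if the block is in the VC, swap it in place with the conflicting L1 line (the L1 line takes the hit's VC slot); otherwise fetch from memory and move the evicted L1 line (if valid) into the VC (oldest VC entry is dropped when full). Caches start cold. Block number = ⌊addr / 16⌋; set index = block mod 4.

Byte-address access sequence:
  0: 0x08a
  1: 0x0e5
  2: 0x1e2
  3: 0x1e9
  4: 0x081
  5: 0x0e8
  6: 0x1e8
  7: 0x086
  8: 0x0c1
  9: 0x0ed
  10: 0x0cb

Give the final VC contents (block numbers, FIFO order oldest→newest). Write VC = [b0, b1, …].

#0 0x8a→b8/s0 MISS; vc=[]
#1 0xe5→b14/s2 MISS; vc=[]
#2 0x1e2→b30/s2 MISS; vc=[14]
#3 0x1e9→b30/s2 L1-HIT; vc=[14]
#4 0x81→b8/s0 L1-HIT; vc=[14]
#5 0xe8→b14/s2 VC-HIT; vc=[30]
#6 0x1e8→b30/s2 VC-HIT; vc=[14]
#7 0x86→b8/s0 L1-HIT; vc=[14]
#8 0xc1→b12/s0 MISS; vc=[14,8]
#9 0xed→b14/s2 VC-HIT; vc=[30,8]
#10 0xcb→b12/s0 L1-HIT; vc=[30,8]

VC = [30, 8]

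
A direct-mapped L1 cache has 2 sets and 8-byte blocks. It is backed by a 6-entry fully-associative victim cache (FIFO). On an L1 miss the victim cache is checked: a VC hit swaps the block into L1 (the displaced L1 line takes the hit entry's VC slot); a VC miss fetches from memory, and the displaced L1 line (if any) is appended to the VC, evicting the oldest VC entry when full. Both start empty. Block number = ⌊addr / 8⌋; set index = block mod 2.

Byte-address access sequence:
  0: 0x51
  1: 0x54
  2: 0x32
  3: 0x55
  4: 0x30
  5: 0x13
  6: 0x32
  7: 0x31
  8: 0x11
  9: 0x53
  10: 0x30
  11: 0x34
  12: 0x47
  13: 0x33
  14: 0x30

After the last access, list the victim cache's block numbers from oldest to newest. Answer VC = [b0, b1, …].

VC = [2, 10, 8]

0: 0x51 (blk 10, set 0) → MISS  vc=[]
1: 0x54 (blk 10, set 0) → L1-HIT  vc=[]
2: 0x32 (blk 6, set 0) → MISS  vc=[10]
3: 0x55 (blk 10, set 0) → VC-HIT  vc=[6]
4: 0x30 (blk 6, set 0) → VC-HIT  vc=[10]
5: 0x13 (blk 2, set 0) → MISS  vc=[10, 6]
6: 0x32 (blk 6, set 0) → VC-HIT  vc=[10, 2]
7: 0x31 (blk 6, set 0) → L1-HIT  vc=[10, 2]
8: 0x11 (blk 2, set 0) → VC-HIT  vc=[10, 6]
9: 0x53 (blk 10, set 0) → VC-HIT  vc=[2, 6]
10: 0x30 (blk 6, set 0) → VC-HIT  vc=[2, 10]
11: 0x34 (blk 6, set 0) → L1-HIT  vc=[2, 10]
12: 0x47 (blk 8, set 0) → MISS  vc=[2, 10, 6]
13: 0x33 (blk 6, set 0) → VC-HIT  vc=[2, 10, 8]
14: 0x30 (blk 6, set 0) → L1-HIT  vc=[2, 10, 8]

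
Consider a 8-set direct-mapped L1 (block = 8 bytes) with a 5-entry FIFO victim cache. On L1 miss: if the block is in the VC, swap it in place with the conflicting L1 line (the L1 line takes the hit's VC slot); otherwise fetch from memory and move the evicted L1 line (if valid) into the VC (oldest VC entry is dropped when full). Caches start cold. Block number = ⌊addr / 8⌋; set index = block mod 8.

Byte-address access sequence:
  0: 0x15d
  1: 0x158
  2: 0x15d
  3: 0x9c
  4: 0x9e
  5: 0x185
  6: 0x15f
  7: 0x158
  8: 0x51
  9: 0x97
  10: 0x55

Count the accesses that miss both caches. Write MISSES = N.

MISSES = 5

  [0] addr=0x15d blk=43 s=3: MISS | VC []
  [1] addr=0x158 blk=43 s=3: L1-HIT | VC []
  [2] addr=0x15d blk=43 s=3: L1-HIT | VC []
  [3] addr=0x9c blk=19 s=3: MISS | VC [43]
  [4] addr=0x9e blk=19 s=3: L1-HIT | VC [43]
  [5] addr=0x185 blk=48 s=0: MISS | VC [43]
  [6] addr=0x15f blk=43 s=3: VC-HIT | VC [19]
  [7] addr=0x158 blk=43 s=3: L1-HIT | VC [19]
  [8] addr=0x51 blk=10 s=2: MISS | VC [19]
  [9] addr=0x97 blk=18 s=2: MISS | VC [19, 10]
  [10] addr=0x55 blk=10 s=2: VC-HIT | VC [19, 18]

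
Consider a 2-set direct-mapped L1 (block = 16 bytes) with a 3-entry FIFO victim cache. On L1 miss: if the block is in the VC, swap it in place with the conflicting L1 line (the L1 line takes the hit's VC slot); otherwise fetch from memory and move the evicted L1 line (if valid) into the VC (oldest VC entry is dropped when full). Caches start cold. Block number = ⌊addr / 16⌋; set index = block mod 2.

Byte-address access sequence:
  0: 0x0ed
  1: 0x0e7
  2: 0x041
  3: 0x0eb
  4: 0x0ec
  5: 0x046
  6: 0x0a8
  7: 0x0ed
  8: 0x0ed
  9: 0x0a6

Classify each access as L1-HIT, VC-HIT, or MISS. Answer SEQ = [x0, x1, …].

SEQ = [MISS, L1-HIT, MISS, VC-HIT, L1-HIT, VC-HIT, MISS, VC-HIT, L1-HIT, VC-HIT]

#0 0xed→b14/s0 MISS; vc=[]
#1 0xe7→b14/s0 L1-HIT; vc=[]
#2 0x41→b4/s0 MISS; vc=[14]
#3 0xeb→b14/s0 VC-HIT; vc=[4]
#4 0xec→b14/s0 L1-HIT; vc=[4]
#5 0x46→b4/s0 VC-HIT; vc=[14]
#6 0xa8→b10/s0 MISS; vc=[14,4]
#7 0xed→b14/s0 VC-HIT; vc=[10,4]
#8 0xed→b14/s0 L1-HIT; vc=[10,4]
#9 0xa6→b10/s0 VC-HIT; vc=[14,4]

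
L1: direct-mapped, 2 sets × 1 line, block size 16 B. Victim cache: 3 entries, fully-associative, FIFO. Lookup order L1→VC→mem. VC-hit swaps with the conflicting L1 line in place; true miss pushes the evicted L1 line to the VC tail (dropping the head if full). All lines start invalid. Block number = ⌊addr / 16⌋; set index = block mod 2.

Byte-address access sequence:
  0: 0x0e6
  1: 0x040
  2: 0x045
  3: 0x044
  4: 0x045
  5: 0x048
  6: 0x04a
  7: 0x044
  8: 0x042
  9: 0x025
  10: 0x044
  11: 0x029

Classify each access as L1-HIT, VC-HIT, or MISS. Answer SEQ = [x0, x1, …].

#0 0xe6→b14/s0 MISS; vc=[]
#1 0x40→b4/s0 MISS; vc=[14]
#2 0x45→b4/s0 L1-HIT; vc=[14]
#3 0x44→b4/s0 L1-HIT; vc=[14]
#4 0x45→b4/s0 L1-HIT; vc=[14]
#5 0x48→b4/s0 L1-HIT; vc=[14]
#6 0x4a→b4/s0 L1-HIT; vc=[14]
#7 0x44→b4/s0 L1-HIT; vc=[14]
#8 0x42→b4/s0 L1-HIT; vc=[14]
#9 0x25→b2/s0 MISS; vc=[14,4]
#10 0x44→b4/s0 VC-HIT; vc=[14,2]
#11 0x29→b2/s0 VC-HIT; vc=[14,4]

SEQ = [MISS, MISS, L1-HIT, L1-HIT, L1-HIT, L1-HIT, L1-HIT, L1-HIT, L1-HIT, MISS, VC-HIT, VC-HIT]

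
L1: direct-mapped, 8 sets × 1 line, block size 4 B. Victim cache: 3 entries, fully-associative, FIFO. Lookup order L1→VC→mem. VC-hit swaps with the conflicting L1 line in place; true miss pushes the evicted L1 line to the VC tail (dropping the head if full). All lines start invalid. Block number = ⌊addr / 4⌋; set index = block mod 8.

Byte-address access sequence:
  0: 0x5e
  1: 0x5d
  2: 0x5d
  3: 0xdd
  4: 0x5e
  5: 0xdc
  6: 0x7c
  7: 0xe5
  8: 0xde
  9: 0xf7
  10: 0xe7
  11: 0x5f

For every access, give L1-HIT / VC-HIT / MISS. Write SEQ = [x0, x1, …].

SEQ = [MISS, L1-HIT, L1-HIT, MISS, VC-HIT, VC-HIT, MISS, MISS, VC-HIT, MISS, L1-HIT, VC-HIT]

  [0] addr=0x5e blk=23 s=7: MISS | VC []
  [1] addr=0x5d blk=23 s=7: L1-HIT | VC []
  [2] addr=0x5d blk=23 s=7: L1-HIT | VC []
  [3] addr=0xdd blk=55 s=7: MISS | VC [23]
  [4] addr=0x5e blk=23 s=7: VC-HIT | VC [55]
  [5] addr=0xdc blk=55 s=7: VC-HIT | VC [23]
  [6] addr=0x7c blk=31 s=7: MISS | VC [23, 55]
  [7] addr=0xe5 blk=57 s=1: MISS | VC [23, 55]
  [8] addr=0xde blk=55 s=7: VC-HIT | VC [23, 31]
  [9] addr=0xf7 blk=61 s=5: MISS | VC [23, 31]
  [10] addr=0xe7 blk=57 s=1: L1-HIT | VC [23, 31]
  [11] addr=0x5f blk=23 s=7: VC-HIT | VC [55, 31]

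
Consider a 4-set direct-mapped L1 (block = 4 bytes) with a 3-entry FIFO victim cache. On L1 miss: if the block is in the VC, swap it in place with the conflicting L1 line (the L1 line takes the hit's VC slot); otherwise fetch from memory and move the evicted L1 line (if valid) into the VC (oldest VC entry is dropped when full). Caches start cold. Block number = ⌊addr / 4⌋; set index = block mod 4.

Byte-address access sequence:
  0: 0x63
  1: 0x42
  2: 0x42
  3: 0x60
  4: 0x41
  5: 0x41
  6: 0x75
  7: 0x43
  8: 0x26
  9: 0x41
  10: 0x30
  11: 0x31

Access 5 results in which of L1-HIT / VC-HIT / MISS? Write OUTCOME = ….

OUTCOME = L1-HIT

#0 0x63→b24/s0 MISS; vc=[]
#1 0x42→b16/s0 MISS; vc=[24]
#2 0x42→b16/s0 L1-HIT; vc=[24]
#3 0x60→b24/s0 VC-HIT; vc=[16]
#4 0x41→b16/s0 VC-HIT; vc=[24]
#5 0x41→b16/s0 L1-HIT; vc=[24]
#6 0x75→b29/s1 MISS; vc=[24]
#7 0x43→b16/s0 L1-HIT; vc=[24]
#8 0x26→b9/s1 MISS; vc=[24,29]
#9 0x41→b16/s0 L1-HIT; vc=[24,29]
#10 0x30→b12/s0 MISS; vc=[24,29,16]
#11 0x31→b12/s0 L1-HIT; vc=[24,29,16]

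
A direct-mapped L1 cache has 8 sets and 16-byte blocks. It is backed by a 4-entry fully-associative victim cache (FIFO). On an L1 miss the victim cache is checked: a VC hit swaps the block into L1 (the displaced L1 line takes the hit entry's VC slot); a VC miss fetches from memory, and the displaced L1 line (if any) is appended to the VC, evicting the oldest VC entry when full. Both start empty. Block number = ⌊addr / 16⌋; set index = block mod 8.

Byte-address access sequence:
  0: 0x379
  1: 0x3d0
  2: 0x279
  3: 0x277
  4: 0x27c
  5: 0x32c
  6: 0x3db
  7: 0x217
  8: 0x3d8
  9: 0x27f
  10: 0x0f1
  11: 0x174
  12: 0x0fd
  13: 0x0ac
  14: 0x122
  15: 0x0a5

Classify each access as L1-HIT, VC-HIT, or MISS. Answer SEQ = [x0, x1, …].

SEQ = [MISS, MISS, MISS, L1-HIT, L1-HIT, MISS, L1-HIT, MISS, L1-HIT, L1-HIT, MISS, MISS, VC-HIT, MISS, MISS, VC-HIT]

  [0] addr=0x379 blk=55 s=7: MISS | VC []
  [1] addr=0x3d0 blk=61 s=5: MISS | VC []
  [2] addr=0x279 blk=39 s=7: MISS | VC [55]
  [3] addr=0x277 blk=39 s=7: L1-HIT | VC [55]
  [4] addr=0x27c blk=39 s=7: L1-HIT | VC [55]
  [5] addr=0x32c blk=50 s=2: MISS | VC [55]
  [6] addr=0x3db blk=61 s=5: L1-HIT | VC [55]
  [7] addr=0x217 blk=33 s=1: MISS | VC [55]
  [8] addr=0x3d8 blk=61 s=5: L1-HIT | VC [55]
  [9] addr=0x27f blk=39 s=7: L1-HIT | VC [55]
  [10] addr=0xf1 blk=15 s=7: MISS | VC [55, 39]
  [11] addr=0x174 blk=23 s=7: MISS | VC [55, 39, 15]
  [12] addr=0xfd blk=15 s=7: VC-HIT | VC [55, 39, 23]
  [13] addr=0xac blk=10 s=2: MISS | VC [55, 39, 23, 50]
  [14] addr=0x122 blk=18 s=2: MISS | VC [39, 23, 50, 10]
  [15] addr=0xa5 blk=10 s=2: VC-HIT | VC [39, 23, 50, 18]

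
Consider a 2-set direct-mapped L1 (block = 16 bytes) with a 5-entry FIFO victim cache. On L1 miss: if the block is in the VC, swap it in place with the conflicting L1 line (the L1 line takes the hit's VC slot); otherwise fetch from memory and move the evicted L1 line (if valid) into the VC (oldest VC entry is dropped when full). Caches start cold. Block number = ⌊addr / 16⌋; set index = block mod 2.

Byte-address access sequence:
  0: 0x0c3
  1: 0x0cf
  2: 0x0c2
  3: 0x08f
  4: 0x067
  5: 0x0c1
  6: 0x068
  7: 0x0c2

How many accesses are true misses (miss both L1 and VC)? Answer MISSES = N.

  [0] addr=0xc3 blk=12 s=0: MISS | VC []
  [1] addr=0xcf blk=12 s=0: L1-HIT | VC []
  [2] addr=0xc2 blk=12 s=0: L1-HIT | VC []
  [3] addr=0x8f blk=8 s=0: MISS | VC [12]
  [4] addr=0x67 blk=6 s=0: MISS | VC [12, 8]
  [5] addr=0xc1 blk=12 s=0: VC-HIT | VC [6, 8]
  [6] addr=0x68 blk=6 s=0: VC-HIT | VC [12, 8]
  [7] addr=0xc2 blk=12 s=0: VC-HIT | VC [6, 8]

MISSES = 3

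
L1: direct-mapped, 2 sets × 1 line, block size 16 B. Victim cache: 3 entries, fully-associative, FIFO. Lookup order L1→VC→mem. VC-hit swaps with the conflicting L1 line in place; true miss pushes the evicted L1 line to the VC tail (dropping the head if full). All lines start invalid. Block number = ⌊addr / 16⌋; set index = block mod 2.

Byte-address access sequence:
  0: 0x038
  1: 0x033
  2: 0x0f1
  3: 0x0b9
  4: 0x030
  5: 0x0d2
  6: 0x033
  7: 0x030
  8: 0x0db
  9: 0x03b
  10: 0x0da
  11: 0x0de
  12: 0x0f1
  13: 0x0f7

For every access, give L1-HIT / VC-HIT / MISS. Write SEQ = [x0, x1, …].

SEQ = [MISS, L1-HIT, MISS, MISS, VC-HIT, MISS, VC-HIT, L1-HIT, VC-HIT, VC-HIT, VC-HIT, L1-HIT, VC-HIT, L1-HIT]

  [0] addr=0x38 blk=3 s=1: MISS | VC []
  [1] addr=0x33 blk=3 s=1: L1-HIT | VC []
  [2] addr=0xf1 blk=15 s=1: MISS | VC [3]
  [3] addr=0xb9 blk=11 s=1: MISS | VC [3, 15]
  [4] addr=0x30 blk=3 s=1: VC-HIT | VC [11, 15]
  [5] addr=0xd2 blk=13 s=1: MISS | VC [11, 15, 3]
  [6] addr=0x33 blk=3 s=1: VC-HIT | VC [11, 15, 13]
  [7] addr=0x30 blk=3 s=1: L1-HIT | VC [11, 15, 13]
  [8] addr=0xdb blk=13 s=1: VC-HIT | VC [11, 15, 3]
  [9] addr=0x3b blk=3 s=1: VC-HIT | VC [11, 15, 13]
  [10] addr=0xda blk=13 s=1: VC-HIT | VC [11, 15, 3]
  [11] addr=0xde blk=13 s=1: L1-HIT | VC [11, 15, 3]
  [12] addr=0xf1 blk=15 s=1: VC-HIT | VC [11, 13, 3]
  [13] addr=0xf7 blk=15 s=1: L1-HIT | VC [11, 13, 3]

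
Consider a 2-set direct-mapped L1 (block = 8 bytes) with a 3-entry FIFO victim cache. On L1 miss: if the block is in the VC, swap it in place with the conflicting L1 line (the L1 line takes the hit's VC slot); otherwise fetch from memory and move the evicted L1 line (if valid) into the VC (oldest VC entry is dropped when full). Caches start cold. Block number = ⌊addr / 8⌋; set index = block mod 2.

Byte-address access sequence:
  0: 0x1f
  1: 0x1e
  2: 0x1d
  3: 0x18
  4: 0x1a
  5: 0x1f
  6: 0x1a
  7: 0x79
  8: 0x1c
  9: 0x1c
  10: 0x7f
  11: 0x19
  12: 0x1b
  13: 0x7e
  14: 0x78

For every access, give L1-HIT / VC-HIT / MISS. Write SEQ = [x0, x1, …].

SEQ = [MISS, L1-HIT, L1-HIT, L1-HIT, L1-HIT, L1-HIT, L1-HIT, MISS, VC-HIT, L1-HIT, VC-HIT, VC-HIT, L1-HIT, VC-HIT, L1-HIT]

#0 0x1f→b3/s1 MISS; vc=[]
#1 0x1e→b3/s1 L1-HIT; vc=[]
#2 0x1d→b3/s1 L1-HIT; vc=[]
#3 0x18→b3/s1 L1-HIT; vc=[]
#4 0x1a→b3/s1 L1-HIT; vc=[]
#5 0x1f→b3/s1 L1-HIT; vc=[]
#6 0x1a→b3/s1 L1-HIT; vc=[]
#7 0x79→b15/s1 MISS; vc=[3]
#8 0x1c→b3/s1 VC-HIT; vc=[15]
#9 0x1c→b3/s1 L1-HIT; vc=[15]
#10 0x7f→b15/s1 VC-HIT; vc=[3]
#11 0x19→b3/s1 VC-HIT; vc=[15]
#12 0x1b→b3/s1 L1-HIT; vc=[15]
#13 0x7e→b15/s1 VC-HIT; vc=[3]
#14 0x78→b15/s1 L1-HIT; vc=[3]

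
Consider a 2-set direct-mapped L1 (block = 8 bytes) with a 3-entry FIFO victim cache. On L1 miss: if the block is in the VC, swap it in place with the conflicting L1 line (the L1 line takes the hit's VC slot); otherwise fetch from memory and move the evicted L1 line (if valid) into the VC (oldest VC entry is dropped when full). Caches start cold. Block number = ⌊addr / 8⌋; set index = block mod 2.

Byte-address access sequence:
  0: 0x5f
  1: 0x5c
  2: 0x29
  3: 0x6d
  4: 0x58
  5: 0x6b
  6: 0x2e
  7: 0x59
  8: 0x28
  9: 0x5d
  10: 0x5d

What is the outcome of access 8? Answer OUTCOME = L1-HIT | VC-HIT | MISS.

  [0] addr=0x5f blk=11 s=1: MISS | VC []
  [1] addr=0x5c blk=11 s=1: L1-HIT | VC []
  [2] addr=0x29 blk=5 s=1: MISS | VC [11]
  [3] addr=0x6d blk=13 s=1: MISS | VC [11, 5]
  [4] addr=0x58 blk=11 s=1: VC-HIT | VC [13, 5]
  [5] addr=0x6b blk=13 s=1: VC-HIT | VC [11, 5]
  [6] addr=0x2e blk=5 s=1: VC-HIT | VC [11, 13]
  [7] addr=0x59 blk=11 s=1: VC-HIT | VC [5, 13]
  [8] addr=0x28 blk=5 s=1: VC-HIT | VC [11, 13]
  [9] addr=0x5d blk=11 s=1: VC-HIT | VC [5, 13]
  [10] addr=0x5d blk=11 s=1: L1-HIT | VC [5, 13]

OUTCOME = VC-HIT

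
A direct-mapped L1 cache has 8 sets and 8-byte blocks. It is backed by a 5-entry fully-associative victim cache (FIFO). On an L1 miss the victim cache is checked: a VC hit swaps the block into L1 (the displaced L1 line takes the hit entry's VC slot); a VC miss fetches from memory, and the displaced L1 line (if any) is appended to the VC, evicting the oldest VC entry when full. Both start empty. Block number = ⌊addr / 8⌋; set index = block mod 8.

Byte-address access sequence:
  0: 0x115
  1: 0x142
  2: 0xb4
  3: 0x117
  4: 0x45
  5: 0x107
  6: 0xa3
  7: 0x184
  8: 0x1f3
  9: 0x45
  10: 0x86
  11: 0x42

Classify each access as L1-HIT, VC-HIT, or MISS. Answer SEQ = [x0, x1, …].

SEQ = [MISS, MISS, MISS, L1-HIT, MISS, MISS, MISS, MISS, MISS, VC-HIT, MISS, VC-HIT]

  [0] addr=0x115 blk=34 s=2: MISS | VC []
  [1] addr=0x142 blk=40 s=0: MISS | VC []
  [2] addr=0xb4 blk=22 s=6: MISS | VC []
  [3] addr=0x117 blk=34 s=2: L1-HIT | VC []
  [4] addr=0x45 blk=8 s=0: MISS | VC [40]
  [5] addr=0x107 blk=32 s=0: MISS | VC [40, 8]
  [6] addr=0xa3 blk=20 s=4: MISS | VC [40, 8]
  [7] addr=0x184 blk=48 s=0: MISS | VC [40, 8, 32]
  [8] addr=0x1f3 blk=62 s=6: MISS | VC [40, 8, 32, 22]
  [9] addr=0x45 blk=8 s=0: VC-HIT | VC [40, 48, 32, 22]
  [10] addr=0x86 blk=16 s=0: MISS | VC [40, 48, 32, 22, 8]
  [11] addr=0x42 blk=8 s=0: VC-HIT | VC [40, 48, 32, 22, 16]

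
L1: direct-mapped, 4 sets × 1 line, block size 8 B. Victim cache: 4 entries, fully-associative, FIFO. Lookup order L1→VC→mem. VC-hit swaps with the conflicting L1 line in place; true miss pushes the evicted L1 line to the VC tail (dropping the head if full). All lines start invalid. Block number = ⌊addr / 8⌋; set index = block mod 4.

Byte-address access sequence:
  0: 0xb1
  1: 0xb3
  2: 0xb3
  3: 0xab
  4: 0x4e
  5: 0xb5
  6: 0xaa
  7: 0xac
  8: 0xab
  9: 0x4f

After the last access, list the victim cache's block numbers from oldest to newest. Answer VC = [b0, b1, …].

VC = [21]

  [0] addr=0xb1 blk=22 s=2: MISS | VC []
  [1] addr=0xb3 blk=22 s=2: L1-HIT | VC []
  [2] addr=0xb3 blk=22 s=2: L1-HIT | VC []
  [3] addr=0xab blk=21 s=1: MISS | VC []
  [4] addr=0x4e blk=9 s=1: MISS | VC [21]
  [5] addr=0xb5 blk=22 s=2: L1-HIT | VC [21]
  [6] addr=0xaa blk=21 s=1: VC-HIT | VC [9]
  [7] addr=0xac blk=21 s=1: L1-HIT | VC [9]
  [8] addr=0xab blk=21 s=1: L1-HIT | VC [9]
  [9] addr=0x4f blk=9 s=1: VC-HIT | VC [21]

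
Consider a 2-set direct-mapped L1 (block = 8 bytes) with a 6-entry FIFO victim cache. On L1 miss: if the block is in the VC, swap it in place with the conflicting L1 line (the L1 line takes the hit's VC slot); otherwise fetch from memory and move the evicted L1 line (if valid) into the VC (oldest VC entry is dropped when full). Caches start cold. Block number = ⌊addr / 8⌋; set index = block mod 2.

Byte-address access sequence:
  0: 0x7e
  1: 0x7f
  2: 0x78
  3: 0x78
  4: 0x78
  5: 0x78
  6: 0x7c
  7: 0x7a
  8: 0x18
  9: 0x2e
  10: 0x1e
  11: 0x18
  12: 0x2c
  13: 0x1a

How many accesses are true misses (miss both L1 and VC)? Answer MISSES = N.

MISSES = 3

#0 0x7e→b15/s1 MISS; vc=[]
#1 0x7f→b15/s1 L1-HIT; vc=[]
#2 0x78→b15/s1 L1-HIT; vc=[]
#3 0x78→b15/s1 L1-HIT; vc=[]
#4 0x78→b15/s1 L1-HIT; vc=[]
#5 0x78→b15/s1 L1-HIT; vc=[]
#6 0x7c→b15/s1 L1-HIT; vc=[]
#7 0x7a→b15/s1 L1-HIT; vc=[]
#8 0x18→b3/s1 MISS; vc=[15]
#9 0x2e→b5/s1 MISS; vc=[15,3]
#10 0x1e→b3/s1 VC-HIT; vc=[15,5]
#11 0x18→b3/s1 L1-HIT; vc=[15,5]
#12 0x2c→b5/s1 VC-HIT; vc=[15,3]
#13 0x1a→b3/s1 VC-HIT; vc=[15,5]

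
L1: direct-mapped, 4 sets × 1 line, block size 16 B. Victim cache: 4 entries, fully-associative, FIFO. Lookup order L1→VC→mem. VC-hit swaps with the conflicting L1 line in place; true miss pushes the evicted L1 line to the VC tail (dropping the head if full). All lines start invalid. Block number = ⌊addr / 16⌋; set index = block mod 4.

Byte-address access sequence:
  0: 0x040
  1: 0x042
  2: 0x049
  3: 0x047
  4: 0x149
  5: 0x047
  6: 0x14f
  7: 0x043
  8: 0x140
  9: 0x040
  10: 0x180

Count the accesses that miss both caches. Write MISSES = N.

MISSES = 3

0: 0x40 (blk 4, set 0) → MISS  vc=[]
1: 0x42 (blk 4, set 0) → L1-HIT  vc=[]
2: 0x49 (blk 4, set 0) → L1-HIT  vc=[]
3: 0x47 (blk 4, set 0) → L1-HIT  vc=[]
4: 0x149 (blk 20, set 0) → MISS  vc=[4]
5: 0x47 (blk 4, set 0) → VC-HIT  vc=[20]
6: 0x14f (blk 20, set 0) → VC-HIT  vc=[4]
7: 0x43 (blk 4, set 0) → VC-HIT  vc=[20]
8: 0x140 (blk 20, set 0) → VC-HIT  vc=[4]
9: 0x40 (blk 4, set 0) → VC-HIT  vc=[20]
10: 0x180 (blk 24, set 0) → MISS  vc=[20, 4]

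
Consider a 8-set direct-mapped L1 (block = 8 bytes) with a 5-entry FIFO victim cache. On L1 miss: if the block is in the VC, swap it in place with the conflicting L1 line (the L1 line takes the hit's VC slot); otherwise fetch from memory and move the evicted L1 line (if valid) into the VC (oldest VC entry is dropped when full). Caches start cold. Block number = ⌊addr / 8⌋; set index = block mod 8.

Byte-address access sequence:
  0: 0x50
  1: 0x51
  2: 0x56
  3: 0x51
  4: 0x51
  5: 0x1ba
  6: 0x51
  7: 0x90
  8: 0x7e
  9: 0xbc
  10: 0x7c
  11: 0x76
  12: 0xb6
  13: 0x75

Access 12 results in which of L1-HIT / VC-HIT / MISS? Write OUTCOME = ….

OUTCOME = MISS

#0 0x50→b10/s2 MISS; vc=[]
#1 0x51→b10/s2 L1-HIT; vc=[]
#2 0x56→b10/s2 L1-HIT; vc=[]
#3 0x51→b10/s2 L1-HIT; vc=[]
#4 0x51→b10/s2 L1-HIT; vc=[]
#5 0x1ba→b55/s7 MISS; vc=[]
#6 0x51→b10/s2 L1-HIT; vc=[]
#7 0x90→b18/s2 MISS; vc=[10]
#8 0x7e→b15/s7 MISS; vc=[10,55]
#9 0xbc→b23/s7 MISS; vc=[10,55,15]
#10 0x7c→b15/s7 VC-HIT; vc=[10,55,23]
#11 0x76→b14/s6 MISS; vc=[10,55,23]
#12 0xb6→b22/s6 MISS; vc=[10,55,23,14]
#13 0x75→b14/s6 VC-HIT; vc=[10,55,23,22]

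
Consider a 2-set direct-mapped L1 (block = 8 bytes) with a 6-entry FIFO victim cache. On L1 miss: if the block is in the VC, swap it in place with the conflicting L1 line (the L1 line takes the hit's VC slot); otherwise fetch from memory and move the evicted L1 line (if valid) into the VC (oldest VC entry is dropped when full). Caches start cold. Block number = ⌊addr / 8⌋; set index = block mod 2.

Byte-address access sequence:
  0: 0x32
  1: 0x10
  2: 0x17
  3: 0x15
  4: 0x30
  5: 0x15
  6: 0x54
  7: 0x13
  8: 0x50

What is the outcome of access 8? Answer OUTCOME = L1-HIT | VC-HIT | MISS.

0: 0x32 (blk 6, set 0) → MISS  vc=[]
1: 0x10 (blk 2, set 0) → MISS  vc=[6]
2: 0x17 (blk 2, set 0) → L1-HIT  vc=[6]
3: 0x15 (blk 2, set 0) → L1-HIT  vc=[6]
4: 0x30 (blk 6, set 0) → VC-HIT  vc=[2]
5: 0x15 (blk 2, set 0) → VC-HIT  vc=[6]
6: 0x54 (blk 10, set 0) → MISS  vc=[6, 2]
7: 0x13 (blk 2, set 0) → VC-HIT  vc=[6, 10]
8: 0x50 (blk 10, set 0) → VC-HIT  vc=[6, 2]

OUTCOME = VC-HIT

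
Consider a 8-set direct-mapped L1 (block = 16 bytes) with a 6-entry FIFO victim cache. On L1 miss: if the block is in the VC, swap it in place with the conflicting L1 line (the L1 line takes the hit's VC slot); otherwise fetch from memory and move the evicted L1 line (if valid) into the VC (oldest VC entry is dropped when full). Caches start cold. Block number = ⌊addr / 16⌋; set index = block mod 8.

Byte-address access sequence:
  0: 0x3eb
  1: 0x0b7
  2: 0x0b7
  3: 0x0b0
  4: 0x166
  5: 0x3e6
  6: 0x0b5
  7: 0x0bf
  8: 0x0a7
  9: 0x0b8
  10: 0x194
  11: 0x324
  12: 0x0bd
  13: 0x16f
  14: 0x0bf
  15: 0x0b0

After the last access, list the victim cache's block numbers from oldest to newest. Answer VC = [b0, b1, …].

VC = [62, 10]

#0 0x3eb→b62/s6 MISS; vc=[]
#1 0xb7→b11/s3 MISS; vc=[]
#2 0xb7→b11/s3 L1-HIT; vc=[]
#3 0xb0→b11/s3 L1-HIT; vc=[]
#4 0x166→b22/s6 MISS; vc=[62]
#5 0x3e6→b62/s6 VC-HIT; vc=[22]
#6 0xb5→b11/s3 L1-HIT; vc=[22]
#7 0xbf→b11/s3 L1-HIT; vc=[22]
#8 0xa7→b10/s2 MISS; vc=[22]
#9 0xb8→b11/s3 L1-HIT; vc=[22]
#10 0x194→b25/s1 MISS; vc=[22]
#11 0x324→b50/s2 MISS; vc=[22,10]
#12 0xbd→b11/s3 L1-HIT; vc=[22,10]
#13 0x16f→b22/s6 VC-HIT; vc=[62,10]
#14 0xbf→b11/s3 L1-HIT; vc=[62,10]
#15 0xb0→b11/s3 L1-HIT; vc=[62,10]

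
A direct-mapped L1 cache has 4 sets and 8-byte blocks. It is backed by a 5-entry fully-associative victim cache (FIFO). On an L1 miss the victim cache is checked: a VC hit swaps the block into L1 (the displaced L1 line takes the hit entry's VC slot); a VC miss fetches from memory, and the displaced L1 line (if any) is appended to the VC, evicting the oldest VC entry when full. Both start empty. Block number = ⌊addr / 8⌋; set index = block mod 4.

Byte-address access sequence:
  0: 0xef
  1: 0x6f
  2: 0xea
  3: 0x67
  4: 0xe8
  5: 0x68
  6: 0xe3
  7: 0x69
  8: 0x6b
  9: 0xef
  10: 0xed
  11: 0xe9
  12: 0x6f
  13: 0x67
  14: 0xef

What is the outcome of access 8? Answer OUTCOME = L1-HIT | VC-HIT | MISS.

OUTCOME = L1-HIT

#0 0xef→b29/s1 MISS; vc=[]
#1 0x6f→b13/s1 MISS; vc=[29]
#2 0xea→b29/s1 VC-HIT; vc=[13]
#3 0x67→b12/s0 MISS; vc=[13]
#4 0xe8→b29/s1 L1-HIT; vc=[13]
#5 0x68→b13/s1 VC-HIT; vc=[29]
#6 0xe3→b28/s0 MISS; vc=[29,12]
#7 0x69→b13/s1 L1-HIT; vc=[29,12]
#8 0x6b→b13/s1 L1-HIT; vc=[29,12]
#9 0xef→b29/s1 VC-HIT; vc=[13,12]
#10 0xed→b29/s1 L1-HIT; vc=[13,12]
#11 0xe9→b29/s1 L1-HIT; vc=[13,12]
#12 0x6f→b13/s1 VC-HIT; vc=[29,12]
#13 0x67→b12/s0 VC-HIT; vc=[29,28]
#14 0xef→b29/s1 VC-HIT; vc=[13,28]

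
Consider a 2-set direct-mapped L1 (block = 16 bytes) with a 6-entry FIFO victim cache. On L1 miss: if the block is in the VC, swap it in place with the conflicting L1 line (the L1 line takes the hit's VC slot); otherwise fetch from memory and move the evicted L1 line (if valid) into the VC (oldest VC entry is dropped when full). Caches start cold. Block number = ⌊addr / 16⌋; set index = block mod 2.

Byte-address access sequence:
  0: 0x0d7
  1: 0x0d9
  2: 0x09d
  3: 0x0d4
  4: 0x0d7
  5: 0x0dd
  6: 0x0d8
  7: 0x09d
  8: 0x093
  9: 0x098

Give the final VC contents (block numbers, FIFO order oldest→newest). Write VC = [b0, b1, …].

VC = [13]

  [0] addr=0xd7 blk=13 s=1: MISS | VC []
  [1] addr=0xd9 blk=13 s=1: L1-HIT | VC []
  [2] addr=0x9d blk=9 s=1: MISS | VC [13]
  [3] addr=0xd4 blk=13 s=1: VC-HIT | VC [9]
  [4] addr=0xd7 blk=13 s=1: L1-HIT | VC [9]
  [5] addr=0xdd blk=13 s=1: L1-HIT | VC [9]
  [6] addr=0xd8 blk=13 s=1: L1-HIT | VC [9]
  [7] addr=0x9d blk=9 s=1: VC-HIT | VC [13]
  [8] addr=0x93 blk=9 s=1: L1-HIT | VC [13]
  [9] addr=0x98 blk=9 s=1: L1-HIT | VC [13]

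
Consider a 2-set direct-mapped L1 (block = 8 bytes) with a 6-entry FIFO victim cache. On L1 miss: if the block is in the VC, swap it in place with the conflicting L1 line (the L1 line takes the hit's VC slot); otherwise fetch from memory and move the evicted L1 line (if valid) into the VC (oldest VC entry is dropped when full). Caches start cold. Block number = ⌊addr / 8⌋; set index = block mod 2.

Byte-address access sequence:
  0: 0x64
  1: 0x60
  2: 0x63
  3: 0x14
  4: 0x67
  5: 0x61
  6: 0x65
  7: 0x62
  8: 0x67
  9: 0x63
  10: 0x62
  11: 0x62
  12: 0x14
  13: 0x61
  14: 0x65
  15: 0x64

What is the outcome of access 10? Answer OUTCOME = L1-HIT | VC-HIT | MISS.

#0 0x64→b12/s0 MISS; vc=[]
#1 0x60→b12/s0 L1-HIT; vc=[]
#2 0x63→b12/s0 L1-HIT; vc=[]
#3 0x14→b2/s0 MISS; vc=[12]
#4 0x67→b12/s0 VC-HIT; vc=[2]
#5 0x61→b12/s0 L1-HIT; vc=[2]
#6 0x65→b12/s0 L1-HIT; vc=[2]
#7 0x62→b12/s0 L1-HIT; vc=[2]
#8 0x67→b12/s0 L1-HIT; vc=[2]
#9 0x63→b12/s0 L1-HIT; vc=[2]
#10 0x62→b12/s0 L1-HIT; vc=[2]
#11 0x62→b12/s0 L1-HIT; vc=[2]
#12 0x14→b2/s0 VC-HIT; vc=[12]
#13 0x61→b12/s0 VC-HIT; vc=[2]
#14 0x65→b12/s0 L1-HIT; vc=[2]
#15 0x64→b12/s0 L1-HIT; vc=[2]

OUTCOME = L1-HIT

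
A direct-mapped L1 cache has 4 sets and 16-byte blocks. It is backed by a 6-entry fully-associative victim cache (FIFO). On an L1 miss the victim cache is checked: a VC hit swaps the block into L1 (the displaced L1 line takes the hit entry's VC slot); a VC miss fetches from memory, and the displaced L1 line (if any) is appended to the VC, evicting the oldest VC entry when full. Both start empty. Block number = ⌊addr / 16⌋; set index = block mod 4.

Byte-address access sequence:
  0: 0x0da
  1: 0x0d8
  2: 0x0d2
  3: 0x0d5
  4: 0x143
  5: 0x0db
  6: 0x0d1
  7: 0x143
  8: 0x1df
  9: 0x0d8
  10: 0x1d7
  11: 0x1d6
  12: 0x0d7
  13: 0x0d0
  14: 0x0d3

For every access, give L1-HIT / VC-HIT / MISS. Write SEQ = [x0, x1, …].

0: 0xda (blk 13, set 1) → MISS  vc=[]
1: 0xd8 (blk 13, set 1) → L1-HIT  vc=[]
2: 0xd2 (blk 13, set 1) → L1-HIT  vc=[]
3: 0xd5 (blk 13, set 1) → L1-HIT  vc=[]
4: 0x143 (blk 20, set 0) → MISS  vc=[]
5: 0xdb (blk 13, set 1) → L1-HIT  vc=[]
6: 0xd1 (blk 13, set 1) → L1-HIT  vc=[]
7: 0x143 (blk 20, set 0) → L1-HIT  vc=[]
8: 0x1df (blk 29, set 1) → MISS  vc=[13]
9: 0xd8 (blk 13, set 1) → VC-HIT  vc=[29]
10: 0x1d7 (blk 29, set 1) → VC-HIT  vc=[13]
11: 0x1d6 (blk 29, set 1) → L1-HIT  vc=[13]
12: 0xd7 (blk 13, set 1) → VC-HIT  vc=[29]
13: 0xd0 (blk 13, set 1) → L1-HIT  vc=[29]
14: 0xd3 (blk 13, set 1) → L1-HIT  vc=[29]

SEQ = [MISS, L1-HIT, L1-HIT, L1-HIT, MISS, L1-HIT, L1-HIT, L1-HIT, MISS, VC-HIT, VC-HIT, L1-HIT, VC-HIT, L1-HIT, L1-HIT]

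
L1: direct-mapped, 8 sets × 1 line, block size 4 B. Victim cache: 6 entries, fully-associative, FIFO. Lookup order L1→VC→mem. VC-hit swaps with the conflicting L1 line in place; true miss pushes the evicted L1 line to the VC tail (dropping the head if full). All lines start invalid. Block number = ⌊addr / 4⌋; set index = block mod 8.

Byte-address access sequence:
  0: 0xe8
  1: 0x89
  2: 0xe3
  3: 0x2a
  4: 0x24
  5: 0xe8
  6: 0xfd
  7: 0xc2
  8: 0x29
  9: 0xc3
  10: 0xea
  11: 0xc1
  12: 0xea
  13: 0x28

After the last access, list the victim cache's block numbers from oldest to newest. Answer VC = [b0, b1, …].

#0 0xe8→b58/s2 MISS; vc=[]
#1 0x89→b34/s2 MISS; vc=[58]
#2 0xe3→b56/s0 MISS; vc=[58]
#3 0x2a→b10/s2 MISS; vc=[58,34]
#4 0x24→b9/s1 MISS; vc=[58,34]
#5 0xe8→b58/s2 VC-HIT; vc=[10,34]
#6 0xfd→b63/s7 MISS; vc=[10,34]
#7 0xc2→b48/s0 MISS; vc=[10,34,56]
#8 0x29→b10/s2 VC-HIT; vc=[58,34,56]
#9 0xc3→b48/s0 L1-HIT; vc=[58,34,56]
#10 0xea→b58/s2 VC-HIT; vc=[10,34,56]
#11 0xc1→b48/s0 L1-HIT; vc=[10,34,56]
#12 0xea→b58/s2 L1-HIT; vc=[10,34,56]
#13 0x28→b10/s2 VC-HIT; vc=[58,34,56]

VC = [58, 34, 56]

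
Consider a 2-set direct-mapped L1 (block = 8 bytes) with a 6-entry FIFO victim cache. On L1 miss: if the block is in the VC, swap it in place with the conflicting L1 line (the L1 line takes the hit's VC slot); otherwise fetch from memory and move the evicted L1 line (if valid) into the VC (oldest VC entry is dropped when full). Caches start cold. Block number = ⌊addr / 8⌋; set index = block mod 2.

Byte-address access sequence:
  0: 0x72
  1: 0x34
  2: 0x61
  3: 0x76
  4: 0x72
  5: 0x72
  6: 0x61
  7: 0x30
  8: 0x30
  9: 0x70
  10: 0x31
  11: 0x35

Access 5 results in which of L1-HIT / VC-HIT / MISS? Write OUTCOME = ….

  [0] addr=0x72 blk=14 s=0: MISS | VC []
  [1] addr=0x34 blk=6 s=0: MISS | VC [14]
  [2] addr=0x61 blk=12 s=0: MISS | VC [14, 6]
  [3] addr=0x76 blk=14 s=0: VC-HIT | VC [12, 6]
  [4] addr=0x72 blk=14 s=0: L1-HIT | VC [12, 6]
  [5] addr=0x72 blk=14 s=0: L1-HIT | VC [12, 6]
  [6] addr=0x61 blk=12 s=0: VC-HIT | VC [14, 6]
  [7] addr=0x30 blk=6 s=0: VC-HIT | VC [14, 12]
  [8] addr=0x30 blk=6 s=0: L1-HIT | VC [14, 12]
  [9] addr=0x70 blk=14 s=0: VC-HIT | VC [6, 12]
  [10] addr=0x31 blk=6 s=0: VC-HIT | VC [14, 12]
  [11] addr=0x35 blk=6 s=0: L1-HIT | VC [14, 12]

OUTCOME = L1-HIT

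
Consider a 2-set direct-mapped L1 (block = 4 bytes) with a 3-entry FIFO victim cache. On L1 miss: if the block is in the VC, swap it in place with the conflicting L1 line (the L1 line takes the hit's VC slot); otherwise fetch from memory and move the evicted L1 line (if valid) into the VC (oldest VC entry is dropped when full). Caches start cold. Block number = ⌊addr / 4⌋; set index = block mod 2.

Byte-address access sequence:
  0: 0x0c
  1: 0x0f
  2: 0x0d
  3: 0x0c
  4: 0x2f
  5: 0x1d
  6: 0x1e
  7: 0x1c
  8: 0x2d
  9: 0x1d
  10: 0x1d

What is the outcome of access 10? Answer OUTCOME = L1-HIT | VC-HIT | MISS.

OUTCOME = L1-HIT

  [0] addr=0xc blk=3 s=1: MISS | VC []
  [1] addr=0xf blk=3 s=1: L1-HIT | VC []
  [2] addr=0xd blk=3 s=1: L1-HIT | VC []
  [3] addr=0xc blk=3 s=1: L1-HIT | VC []
  [4] addr=0x2f blk=11 s=1: MISS | VC [3]
  [5] addr=0x1d blk=7 s=1: MISS | VC [3, 11]
  [6] addr=0x1e blk=7 s=1: L1-HIT | VC [3, 11]
  [7] addr=0x1c blk=7 s=1: L1-HIT | VC [3, 11]
  [8] addr=0x2d blk=11 s=1: VC-HIT | VC [3, 7]
  [9] addr=0x1d blk=7 s=1: VC-HIT | VC [3, 11]
  [10] addr=0x1d blk=7 s=1: L1-HIT | VC [3, 11]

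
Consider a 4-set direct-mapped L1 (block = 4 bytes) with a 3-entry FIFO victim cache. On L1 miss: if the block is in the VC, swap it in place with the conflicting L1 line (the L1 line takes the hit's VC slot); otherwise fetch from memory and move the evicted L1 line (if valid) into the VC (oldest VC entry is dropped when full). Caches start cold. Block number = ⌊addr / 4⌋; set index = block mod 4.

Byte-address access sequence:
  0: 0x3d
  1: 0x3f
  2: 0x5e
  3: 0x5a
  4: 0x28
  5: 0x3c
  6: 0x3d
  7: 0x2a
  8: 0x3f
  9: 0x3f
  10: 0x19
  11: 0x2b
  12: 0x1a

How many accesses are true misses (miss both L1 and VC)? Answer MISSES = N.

MISSES = 5

#0 0x3d→b15/s3 MISS; vc=[]
#1 0x3f→b15/s3 L1-HIT; vc=[]
#2 0x5e→b23/s3 MISS; vc=[15]
#3 0x5a→b22/s2 MISS; vc=[15]
#4 0x28→b10/s2 MISS; vc=[15,22]
#5 0x3c→b15/s3 VC-HIT; vc=[23,22]
#6 0x3d→b15/s3 L1-HIT; vc=[23,22]
#7 0x2a→b10/s2 L1-HIT; vc=[23,22]
#8 0x3f→b15/s3 L1-HIT; vc=[23,22]
#9 0x3f→b15/s3 L1-HIT; vc=[23,22]
#10 0x19→b6/s2 MISS; vc=[23,22,10]
#11 0x2b→b10/s2 VC-HIT; vc=[23,22,6]
#12 0x1a→b6/s2 VC-HIT; vc=[23,22,10]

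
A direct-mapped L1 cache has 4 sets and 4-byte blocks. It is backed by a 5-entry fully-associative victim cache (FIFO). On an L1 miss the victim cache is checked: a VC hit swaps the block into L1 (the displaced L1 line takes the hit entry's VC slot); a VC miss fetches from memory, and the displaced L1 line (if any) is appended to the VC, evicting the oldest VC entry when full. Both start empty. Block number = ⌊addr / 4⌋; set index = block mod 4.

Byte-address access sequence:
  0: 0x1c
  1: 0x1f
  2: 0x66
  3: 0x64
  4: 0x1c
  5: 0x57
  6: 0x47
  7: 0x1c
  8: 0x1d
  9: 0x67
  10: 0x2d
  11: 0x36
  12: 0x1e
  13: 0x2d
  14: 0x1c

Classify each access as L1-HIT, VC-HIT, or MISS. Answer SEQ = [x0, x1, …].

SEQ = [MISS, L1-HIT, MISS, L1-HIT, L1-HIT, MISS, MISS, L1-HIT, L1-HIT, VC-HIT, MISS, MISS, VC-HIT, VC-HIT, VC-HIT]

#0 0x1c→b7/s3 MISS; vc=[]
#1 0x1f→b7/s3 L1-HIT; vc=[]
#2 0x66→b25/s1 MISS; vc=[]
#3 0x64→b25/s1 L1-HIT; vc=[]
#4 0x1c→b7/s3 L1-HIT; vc=[]
#5 0x57→b21/s1 MISS; vc=[25]
#6 0x47→b17/s1 MISS; vc=[25,21]
#7 0x1c→b7/s3 L1-HIT; vc=[25,21]
#8 0x1d→b7/s3 L1-HIT; vc=[25,21]
#9 0x67→b25/s1 VC-HIT; vc=[17,21]
#10 0x2d→b11/s3 MISS; vc=[17,21,7]
#11 0x36→b13/s1 MISS; vc=[17,21,7,25]
#12 0x1e→b7/s3 VC-HIT; vc=[17,21,11,25]
#13 0x2d→b11/s3 VC-HIT; vc=[17,21,7,25]
#14 0x1c→b7/s3 VC-HIT; vc=[17,21,11,25]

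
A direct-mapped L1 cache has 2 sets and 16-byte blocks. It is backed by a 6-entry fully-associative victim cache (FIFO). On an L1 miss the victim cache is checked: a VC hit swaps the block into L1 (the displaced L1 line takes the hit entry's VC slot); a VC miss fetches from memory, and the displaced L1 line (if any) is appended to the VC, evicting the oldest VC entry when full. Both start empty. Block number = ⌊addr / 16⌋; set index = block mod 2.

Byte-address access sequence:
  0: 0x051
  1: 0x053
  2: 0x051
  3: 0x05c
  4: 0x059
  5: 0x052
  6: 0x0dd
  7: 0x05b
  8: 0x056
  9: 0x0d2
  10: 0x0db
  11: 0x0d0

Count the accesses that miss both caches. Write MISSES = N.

MISSES = 2

  [0] addr=0x51 blk=5 s=1: MISS | VC []
  [1] addr=0x53 blk=5 s=1: L1-HIT | VC []
  [2] addr=0x51 blk=5 s=1: L1-HIT | VC []
  [3] addr=0x5c blk=5 s=1: L1-HIT | VC []
  [4] addr=0x59 blk=5 s=1: L1-HIT | VC []
  [5] addr=0x52 blk=5 s=1: L1-HIT | VC []
  [6] addr=0xdd blk=13 s=1: MISS | VC [5]
  [7] addr=0x5b blk=5 s=1: VC-HIT | VC [13]
  [8] addr=0x56 blk=5 s=1: L1-HIT | VC [13]
  [9] addr=0xd2 blk=13 s=1: VC-HIT | VC [5]
  [10] addr=0xdb blk=13 s=1: L1-HIT | VC [5]
  [11] addr=0xd0 blk=13 s=1: L1-HIT | VC [5]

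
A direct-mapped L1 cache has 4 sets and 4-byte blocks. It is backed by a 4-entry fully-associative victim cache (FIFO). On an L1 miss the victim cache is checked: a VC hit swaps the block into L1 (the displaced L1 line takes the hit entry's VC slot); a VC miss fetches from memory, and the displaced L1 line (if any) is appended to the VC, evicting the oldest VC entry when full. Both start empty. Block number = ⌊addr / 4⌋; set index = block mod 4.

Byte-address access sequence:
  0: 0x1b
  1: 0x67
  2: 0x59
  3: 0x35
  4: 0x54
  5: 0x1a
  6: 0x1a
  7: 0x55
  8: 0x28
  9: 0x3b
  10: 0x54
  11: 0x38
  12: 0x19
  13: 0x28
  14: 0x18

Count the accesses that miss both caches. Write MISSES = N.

0: 0x1b (blk 6, set 2) → MISS  vc=[]
1: 0x67 (blk 25, set 1) → MISS  vc=[]
2: 0x59 (blk 22, set 2) → MISS  vc=[6]
3: 0x35 (blk 13, set 1) → MISS  vc=[6, 25]
4: 0x54 (blk 21, set 1) → MISS  vc=[6, 25, 13]
5: 0x1a (blk 6, set 2) → VC-HIT  vc=[22, 25, 13]
6: 0x1a (blk 6, set 2) → L1-HIT  vc=[22, 25, 13]
7: 0x55 (blk 21, set 1) → L1-HIT  vc=[22, 25, 13]
8: 0x28 (blk 10, set 2) → MISS  vc=[22, 25, 13, 6]
9: 0x3b (blk 14, set 2) → MISS  vc=[25, 13, 6, 10]
10: 0x54 (blk 21, set 1) → L1-HIT  vc=[25, 13, 6, 10]
11: 0x38 (blk 14, set 2) → L1-HIT  vc=[25, 13, 6, 10]
12: 0x19 (blk 6, set 2) → VC-HIT  vc=[25, 13, 14, 10]
13: 0x28 (blk 10, set 2) → VC-HIT  vc=[25, 13, 14, 6]
14: 0x18 (blk 6, set 2) → VC-HIT  vc=[25, 13, 14, 10]

MISSES = 7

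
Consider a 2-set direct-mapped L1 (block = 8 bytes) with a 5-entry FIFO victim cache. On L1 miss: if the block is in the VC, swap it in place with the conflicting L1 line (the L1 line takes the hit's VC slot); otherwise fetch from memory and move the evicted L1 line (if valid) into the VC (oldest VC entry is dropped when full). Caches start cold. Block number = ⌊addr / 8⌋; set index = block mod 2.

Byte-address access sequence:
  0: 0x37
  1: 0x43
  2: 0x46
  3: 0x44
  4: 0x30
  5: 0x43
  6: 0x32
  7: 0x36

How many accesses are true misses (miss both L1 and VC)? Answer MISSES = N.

#0 0x37→b6/s0 MISS; vc=[]
#1 0x43→b8/s0 MISS; vc=[6]
#2 0x46→b8/s0 L1-HIT; vc=[6]
#3 0x44→b8/s0 L1-HIT; vc=[6]
#4 0x30→b6/s0 VC-HIT; vc=[8]
#5 0x43→b8/s0 VC-HIT; vc=[6]
#6 0x32→b6/s0 VC-HIT; vc=[8]
#7 0x36→b6/s0 L1-HIT; vc=[8]

MISSES = 2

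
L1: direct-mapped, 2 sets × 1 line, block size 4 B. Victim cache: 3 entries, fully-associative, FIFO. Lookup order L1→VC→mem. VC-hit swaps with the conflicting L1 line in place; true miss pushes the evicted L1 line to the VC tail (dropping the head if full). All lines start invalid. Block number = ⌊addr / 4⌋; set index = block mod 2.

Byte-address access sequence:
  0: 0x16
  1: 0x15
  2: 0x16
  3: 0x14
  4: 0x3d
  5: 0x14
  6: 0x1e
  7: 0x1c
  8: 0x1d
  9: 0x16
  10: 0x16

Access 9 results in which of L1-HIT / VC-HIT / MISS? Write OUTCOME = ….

OUTCOME = VC-HIT

#0 0x16→b5/s1 MISS; vc=[]
#1 0x15→b5/s1 L1-HIT; vc=[]
#2 0x16→b5/s1 L1-HIT; vc=[]
#3 0x14→b5/s1 L1-HIT; vc=[]
#4 0x3d→b15/s1 MISS; vc=[5]
#5 0x14→b5/s1 VC-HIT; vc=[15]
#6 0x1e→b7/s1 MISS; vc=[15,5]
#7 0x1c→b7/s1 L1-HIT; vc=[15,5]
#8 0x1d→b7/s1 L1-HIT; vc=[15,5]
#9 0x16→b5/s1 VC-HIT; vc=[15,7]
#10 0x16→b5/s1 L1-HIT; vc=[15,7]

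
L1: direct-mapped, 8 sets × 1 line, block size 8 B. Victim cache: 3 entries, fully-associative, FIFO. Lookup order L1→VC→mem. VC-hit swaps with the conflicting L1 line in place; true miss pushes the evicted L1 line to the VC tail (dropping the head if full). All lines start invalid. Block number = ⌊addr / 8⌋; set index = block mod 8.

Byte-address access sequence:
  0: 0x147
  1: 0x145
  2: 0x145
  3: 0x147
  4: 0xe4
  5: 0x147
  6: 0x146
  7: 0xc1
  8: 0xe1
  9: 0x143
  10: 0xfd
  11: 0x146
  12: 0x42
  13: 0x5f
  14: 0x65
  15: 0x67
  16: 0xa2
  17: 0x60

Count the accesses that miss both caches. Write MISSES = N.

MISSES = 8

0: 0x147 (blk 40, set 0) → MISS  vc=[]
1: 0x145 (blk 40, set 0) → L1-HIT  vc=[]
2: 0x145 (blk 40, set 0) → L1-HIT  vc=[]
3: 0x147 (blk 40, set 0) → L1-HIT  vc=[]
4: 0xe4 (blk 28, set 4) → MISS  vc=[]
5: 0x147 (blk 40, set 0) → L1-HIT  vc=[]
6: 0x146 (blk 40, set 0) → L1-HIT  vc=[]
7: 0xc1 (blk 24, set 0) → MISS  vc=[40]
8: 0xe1 (blk 28, set 4) → L1-HIT  vc=[40]
9: 0x143 (blk 40, set 0) → VC-HIT  vc=[24]
10: 0xfd (blk 31, set 7) → MISS  vc=[24]
11: 0x146 (blk 40, set 0) → L1-HIT  vc=[24]
12: 0x42 (blk 8, set 0) → MISS  vc=[24, 40]
13: 0x5f (blk 11, set 3) → MISS  vc=[24, 40]
14: 0x65 (blk 12, set 4) → MISS  vc=[24, 40, 28]
15: 0x67 (blk 12, set 4) → L1-HIT  vc=[24, 40, 28]
16: 0xa2 (blk 20, set 4) → MISS  vc=[40, 28, 12]
17: 0x60 (blk 12, set 4) → VC-HIT  vc=[40, 28, 20]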